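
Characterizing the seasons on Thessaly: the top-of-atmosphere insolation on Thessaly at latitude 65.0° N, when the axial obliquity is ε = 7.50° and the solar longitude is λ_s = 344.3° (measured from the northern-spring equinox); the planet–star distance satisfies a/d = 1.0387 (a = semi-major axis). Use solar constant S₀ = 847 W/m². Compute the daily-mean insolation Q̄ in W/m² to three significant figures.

Q̄ ≈ 109 W/m²

Solar declination: sin δ = sin ε · sin λ_s = sin 7.50° × sin 344.3° = -0.03532, so δ = -2.024°.
cos H₀ = −tan(+65.0°) tan(-2.024°) = 0.0758, H₀ = 1.4949 rad.
Bracket: H₀ sin φ sin δ + cos φ cos δ sin H₀ = 1.4949×0.90631×-0.03532 + 0.42262×0.99938×0.99712 = -0.047853 + 0.421142 = 0.373289.
Inverse-square distance factor (a/d)² = 1.0387² = 1.078898.
Q̄ = (S₀/π) × 1.078898 × [bracket] = (847/π) × 1.078898 × 0.373289 = 108.6 W/m².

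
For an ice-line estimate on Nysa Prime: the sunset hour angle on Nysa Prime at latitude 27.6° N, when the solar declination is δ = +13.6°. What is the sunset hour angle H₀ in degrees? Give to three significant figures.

cos H₀ = −tan φ · tan δ = −tan(+27.6°) × tan(+13.600°) = -0.1265, so H₀ = 1.6976 rad = 97.27°.

H₀ = 97.3°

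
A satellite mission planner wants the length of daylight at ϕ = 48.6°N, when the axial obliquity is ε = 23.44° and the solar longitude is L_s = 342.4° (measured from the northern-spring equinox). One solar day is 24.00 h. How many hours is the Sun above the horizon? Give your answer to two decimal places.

10.95 h

Solar declination: sin δ = sin ε · sin L_s = sin 23.44° × sin 342.4° = -0.12028, so δ = -6.908°.
cos h₀ = −tan ϕ · tan δ = −tan(+48.6°) × tan(-6.908°) = 0.1374, so h₀ = 1.4329 rad = 82.10°.
Daylight = 2h₀/(2π) × 24.00 h = (1.4329/π) × 24.00 = 10.95 h.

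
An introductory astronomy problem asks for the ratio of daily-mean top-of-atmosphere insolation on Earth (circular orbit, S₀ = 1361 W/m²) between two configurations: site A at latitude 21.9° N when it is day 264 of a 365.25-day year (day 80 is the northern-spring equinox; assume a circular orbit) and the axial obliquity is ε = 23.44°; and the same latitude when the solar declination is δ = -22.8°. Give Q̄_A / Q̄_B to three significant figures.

Q̄_A / Q̄_B ≈ 1.44

— Configuration A (φ=+21.9°):
Solar longitude: λ_s = 360° × (264 − 80)/365.25 = 181.355°.
sin δ = sin 23.44° × sin 181.355° = -0.00941, so δ = -0.539°.
cos H₀ = −tan(+21.9°) tan(-0.539°) = 0.0038, H₀ = 1.5670 rad.
Bracket: H₀ sin φ sin δ + cos φ cos δ sin H₀ = 1.5670×0.37299×-0.00941 + 0.92784×0.99996×0.99999 = -0.005500 + 0.927794 = 0.922294.
Q̄ = (S₀/π) × [bracket] = (1361/π) × 0.922294 = 399.56 W/m².
— Configuration B (φ=+21.9°):
cos H₀ = −tan(+21.9°) tan(-22.800°) = 0.1690, H₀ = 1.4010 rad.
Bracket: H₀ sin φ sin δ + cos φ cos δ sin H₀ = 1.4010×0.37299×-0.38752 + 0.92784×0.92186×0.98562 = -0.202502 + 0.843039 = 0.640537.
Q̄ = (S₀/π) × [bracket] = (1361/π) × 0.640537 = 277.49 W/m².
Ratio Q̄_A / Q̄_B = 399.56 / 277.49 = 1.440.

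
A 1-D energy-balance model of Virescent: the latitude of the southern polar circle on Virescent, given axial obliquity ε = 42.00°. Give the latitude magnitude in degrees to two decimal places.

48.00°

The polar circle is the lowest latitude that experiences at least one full rotation of continuous darkness at the northern-summer solstice; it lies at |φ| = 90° − ε = 90° − 42.00° = 48.00°.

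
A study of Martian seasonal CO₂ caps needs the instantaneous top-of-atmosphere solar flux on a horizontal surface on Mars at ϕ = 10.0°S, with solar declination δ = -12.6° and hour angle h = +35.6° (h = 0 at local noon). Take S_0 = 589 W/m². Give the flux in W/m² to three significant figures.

cos θ_z = sin ϕ sin δ + cos ϕ cos δ cos h = 0.037880 + 0.781463 = 0.819343.
Flux = S_0 · cos θ_z = 589 × 0.819343 = 482.6 W/m².

483 W/m²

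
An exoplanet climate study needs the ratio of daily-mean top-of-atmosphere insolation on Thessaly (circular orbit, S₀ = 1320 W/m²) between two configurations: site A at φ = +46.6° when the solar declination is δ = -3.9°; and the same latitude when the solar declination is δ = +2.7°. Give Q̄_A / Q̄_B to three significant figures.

— Configuration A (φ=+46.6°):
cos H₀ = −tan(+46.6°) tan(-3.900°) = 0.0721, H₀ = 1.4986 rad.
Bracket: H₀ sin φ sin δ + cos φ cos δ sin H₀ = 1.4986×0.72657×-0.06802 + 0.68709×0.99768×0.99740 = -0.074063 + 0.683714 = 0.609651.
Q̄ = (S₀/π) × [bracket] = (1320/π) × 0.609651 = 256.16 W/m².
— Configuration B (φ=+46.6°):
cos H₀ = −tan(+46.6°) tan(+2.700°) = -0.0499, H₀ = 1.6207 rad.
Bracket: H₀ sin φ sin δ + cos φ cos δ sin H₀ = 1.6207×0.72657×0.04711 + 0.68709×0.99889×0.99876 = 0.055474 + 0.685476 = 0.740950.
Q̄ = (S₀/π) × [bracket] = (1320/π) × 0.740950 = 311.32 W/m².
Ratio Q̄_A / Q̄_B = 256.16 / 311.32 = 0.8228.

Q̄_A / Q̄_B ≈ 0.823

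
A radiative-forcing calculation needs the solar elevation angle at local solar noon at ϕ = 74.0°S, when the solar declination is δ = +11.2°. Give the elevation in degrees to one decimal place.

At local noon the hour angle is zero, so the zenith angle equals |ϕ − δ| = |-74.0° − (+11.200°)| = 85.200°.
Elevation = 90° − 85.200° = 4.8°.

4.8°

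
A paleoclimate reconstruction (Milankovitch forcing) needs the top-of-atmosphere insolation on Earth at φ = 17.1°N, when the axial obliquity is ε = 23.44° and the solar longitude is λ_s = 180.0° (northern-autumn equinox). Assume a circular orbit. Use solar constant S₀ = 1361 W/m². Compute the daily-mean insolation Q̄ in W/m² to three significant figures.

Q̄ ≈ 414 W/m²

Solar declination: sin δ = sin ε · sin λ_s = sin 23.44° × sin 180.0° = 0.00000, so δ = +0.000°.
cos H₀ = −tan(+17.1°) tan(+0.000°) = -0.0000, H₀ = 1.5708 rad.
Bracket: H₀ sin φ sin δ + cos φ cos δ sin H₀ = 1.5708×0.29404×0.00000 + 0.95579×1.00000×1.00000 = 0.000000 + 0.955790 = 0.955790.
Q̄ = (S₀/π) × [bracket] = (1361/π) × 0.955790 = 414.1 W/m².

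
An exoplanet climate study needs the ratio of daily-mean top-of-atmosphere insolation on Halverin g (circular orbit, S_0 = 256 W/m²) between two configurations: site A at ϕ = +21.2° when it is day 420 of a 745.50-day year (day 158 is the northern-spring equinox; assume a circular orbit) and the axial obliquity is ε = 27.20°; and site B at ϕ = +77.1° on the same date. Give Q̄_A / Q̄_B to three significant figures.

Q̄_A / Q̄_B ≈ 0.965

— Configuration A (ϕ=+21.2°):
Solar longitude: L_s = 360° × (420 − 158)/745.50 = 126.519°.
sin δ = sin 27.20° × sin 126.519° = 0.36735, so δ = +21.552°.
cos h₀ = −tan(+21.2°) tan(+21.552°) = -0.1532, h₀ = 1.7246 rad.
Bracket: h₀ sin ϕ sin δ + cos ϕ cos δ sin h₀ = 1.7246×0.36162×0.36735 + 0.93232×0.93008×0.98820 = 0.229098 + 0.856900 = 1.085998.
Q̄ = (S_0/π) × [bracket] = (256/π) × 1.085998 = 88.495 W/m².
— Configuration B (ϕ=+77.1°):
cos h₀ = −tan(+77.1°) tan(+21.552°) = -1.7245 ≤ −1 ⇒ polar day, h₀ = π.
Bracket: h₀ sin ϕ sin δ + cos ϕ cos δ sin h₀ = 3.1416×0.97476×0.36735 + 0.22325×0.93008×0.00000 = 1.124938 + 0.000000 = 1.124938.
Q̄ = (S_0/π) × [bracket] = (256/π) × 1.124938 = 91.668 W/m².
Ratio Q̄_A / Q̄_B = 88.495 / 91.668 = 0.9654.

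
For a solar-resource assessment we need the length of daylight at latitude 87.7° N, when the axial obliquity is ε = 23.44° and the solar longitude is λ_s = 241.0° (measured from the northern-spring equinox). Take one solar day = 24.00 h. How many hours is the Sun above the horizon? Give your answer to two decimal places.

0.00 h

Solar declination: sin δ = sin ε · sin λ_s = sin 23.44° × sin 241.0° = -0.34791, so δ = -20.360°.
cos H₀ = −tan φ · tan δ = 9.2395 ≥ 1, so the Sun never rises (polar night) and H₀ = 0.
Daylight = 2H₀/(2π) × 24.00 h = (0.0000/π) × 24.00 = 0.00 h.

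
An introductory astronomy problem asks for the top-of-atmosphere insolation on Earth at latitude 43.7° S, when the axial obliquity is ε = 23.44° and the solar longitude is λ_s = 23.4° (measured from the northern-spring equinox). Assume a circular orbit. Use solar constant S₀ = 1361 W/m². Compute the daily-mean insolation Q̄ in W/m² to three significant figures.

Solar declination: sin δ = sin ε · sin λ_s = sin 23.44° × sin 23.4° = 0.15798, so δ = +9.090°.
cos H₀ = −tan(-43.7°) tan(+9.090°) = 0.1529, H₀ = 1.4173 rad.
Bracket: H₀ sin φ sin δ + cos φ cos δ sin H₀ = 1.4173×-0.69088×0.15798 + 0.72297×0.98744×0.98824 = -0.154692 + 0.705494 = 0.550802.
Q̄ = (S₀/π) × [bracket] = (1361/π) × 0.550802 = 238.6 W/m².

Q̄ ≈ 239 W/m²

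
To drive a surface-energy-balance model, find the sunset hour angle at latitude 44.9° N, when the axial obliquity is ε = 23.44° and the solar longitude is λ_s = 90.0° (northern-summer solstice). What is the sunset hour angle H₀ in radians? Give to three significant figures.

Solar declination: sin δ = sin ε · sin λ_s = sin 23.44° × sin 90.0° = 0.39779, so δ = +23.440°.
cos H₀ = −tan φ · tan δ = −tan(+44.9°) × tan(+23.440°) = -0.4321, so H₀ = 2.0176 rad = 115.60°.

H₀ = 2.02 rad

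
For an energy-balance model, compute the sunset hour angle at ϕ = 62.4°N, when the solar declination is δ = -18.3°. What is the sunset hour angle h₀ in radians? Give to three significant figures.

cos h₀ = −tan ϕ · tan δ = −tan(+62.4°) × tan(-18.300°) = 0.6326, so h₀ = 0.8859 rad = 50.76°.

h₀ = 0.886 rad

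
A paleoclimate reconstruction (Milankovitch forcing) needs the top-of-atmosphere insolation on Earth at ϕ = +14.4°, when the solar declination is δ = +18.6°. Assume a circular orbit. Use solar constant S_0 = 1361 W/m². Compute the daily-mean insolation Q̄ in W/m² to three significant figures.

cos h₀ = −tan(+14.4°) tan(+18.600°) = -0.0864, h₀ = 1.6573 rad.
Bracket: h₀ sin ϕ sin δ + cos ϕ cos δ sin h₀ = 1.6573×0.24869×0.31896 + 0.96858×0.94777×0.99626 = 0.131461 + 0.914558 = 1.046019.
Q̄ = (S_0/π) × [bracket] = (1361/π) × 1.046019 = 453.2 W/m².

Q̄ ≈ 453 W/m²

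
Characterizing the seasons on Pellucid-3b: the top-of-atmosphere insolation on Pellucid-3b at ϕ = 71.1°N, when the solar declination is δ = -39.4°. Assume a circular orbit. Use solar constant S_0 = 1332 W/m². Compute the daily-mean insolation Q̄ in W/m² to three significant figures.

cos h₀ = −tan(+71.1°) tan(-39.400°) = 2.3991 ≥ 1 ⇒ polar night, h₀ = 0 and Q̄ = 0.

Q̄ ≈ 0.00 W/m²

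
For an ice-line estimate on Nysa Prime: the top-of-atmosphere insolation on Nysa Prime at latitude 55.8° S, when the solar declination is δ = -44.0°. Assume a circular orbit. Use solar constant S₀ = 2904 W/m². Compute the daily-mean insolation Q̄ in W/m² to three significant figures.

Q̄ ≈ 1.67e+03 W/m²

cos H₀ = −tan(-55.8°) tan(-44.000°) = -1.4210 ≤ −1 ⇒ polar day, H₀ = π.
Bracket: H₀ sin φ sin δ + cos φ cos δ sin H₀ = 3.1416×-0.82708×-0.69466 + 0.56208×0.71934×0.00000 = 1.804973 + 0.000000 = 1.804973.
Q̄ = (S₀/π) × [bracket] = (2904/π) × 1.804973 = 1668 W/m².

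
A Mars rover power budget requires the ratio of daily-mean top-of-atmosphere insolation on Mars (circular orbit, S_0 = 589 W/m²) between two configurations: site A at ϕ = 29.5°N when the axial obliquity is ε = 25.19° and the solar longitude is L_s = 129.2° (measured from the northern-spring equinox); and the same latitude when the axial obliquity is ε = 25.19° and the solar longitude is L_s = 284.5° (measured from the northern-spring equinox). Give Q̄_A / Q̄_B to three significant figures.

Q̄_A / Q̄_B ≈ 2.18

— Configuration A (ϕ=+29.5°):
Solar declination: sin δ = sin ε · sin L_s = sin 25.19° × sin 129.2° = 0.32983, so δ = +19.259°.
cos h₀ = −tan(+29.5°) tan(+19.259°) = -0.1977, h₀ = 1.7698 rad.
Bracket: h₀ sin ϕ sin δ + cos ϕ cos δ sin h₀ = 1.7698×0.49242×0.32983 + 0.87036×0.94404×0.98027 = 0.287442 + 0.805443 = 1.092885.
Q̄ = (S_0/π) × [bracket] = (589/π) × 1.092885 = 204.90 W/m².
— Configuration B (ϕ=+29.5°):
Solar declination: sin δ = sin ε · sin L_s = sin 25.19° × sin 284.5° = -0.41206, so δ = -24.335°.
cos h₀ = −tan(+29.5°) tan(-24.335°) = 0.2559, h₀ = 1.3121 rad.
Bracket: h₀ sin ϕ sin δ + cos ϕ cos δ sin h₀ = 1.3121×0.49242×-0.41206 + 0.87036×0.91115×0.96671 = -0.266234 + 0.766629 = 0.500395.
Q̄ = (S_0/π) × [bracket] = (589/π) × 0.500395 = 93.816 W/m².
Ratio Q̄_A / Q̄_B = 204.90 / 93.816 = 2.184.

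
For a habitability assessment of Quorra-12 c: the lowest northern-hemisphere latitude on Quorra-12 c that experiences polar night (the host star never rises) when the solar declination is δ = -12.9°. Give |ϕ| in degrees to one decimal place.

|ϕ| = 77.1°

Polar night requires cos h₀ = −tan ϕ tan δ ≥ 1, i.e. tan ϕ tan δ ≤ −1.
The boundary is |tan ϕ| · |tan δ| = 1, so |ϕ| = 90° − |δ| = 90° − 12.9° = 77.1° in the northern hemisphere.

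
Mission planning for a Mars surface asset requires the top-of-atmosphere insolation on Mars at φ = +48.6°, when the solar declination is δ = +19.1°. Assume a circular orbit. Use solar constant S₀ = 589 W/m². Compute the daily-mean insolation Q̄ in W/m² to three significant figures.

cos H₀ = −tan(+48.6°) tan(+19.100°) = -0.3928, H₀ = 1.9744 rad.
Bracket: H₀ sin φ sin δ + cos φ cos δ sin H₀ = 1.9744×0.75011×0.32722 + 0.66131×0.94495×0.91963 = 0.484618 + 0.574681 = 1.059299.
Q̄ = (S₀/π) × [bracket] = (589/π) × 1.059299 = 198.6 W/m².

Q̄ ≈ 199 W/m²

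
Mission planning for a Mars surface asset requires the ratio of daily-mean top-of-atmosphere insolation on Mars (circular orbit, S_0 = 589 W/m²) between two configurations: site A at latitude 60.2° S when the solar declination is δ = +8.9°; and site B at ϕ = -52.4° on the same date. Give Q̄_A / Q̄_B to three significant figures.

— Configuration A (ϕ=-60.2°):
cos h₀ = −tan(-60.2°) tan(+8.900°) = 0.2734, h₀ = 1.2938 rad.
Bracket: h₀ sin ϕ sin δ + cos ϕ cos δ sin h₀ = 1.2938×-0.86777×0.15471 + 0.49697×0.98796×0.96189 = -0.173696 + 0.472275 = 0.298579.
Q̄ = (S_0/π) × [bracket] = (589/π) × 0.298579 = 55.979 W/m².
— Configuration B (ϕ=-52.4°):
cos h₀ = −tan(-52.4°) tan(+8.900°) = 0.2033, h₀ = 1.3660 rad.
Bracket: h₀ sin ϕ sin δ + cos ϕ cos δ sin h₀ = 1.3660×-0.79229×0.15471 + 0.61015×0.98796×0.97911 = -0.167438 + 0.590211 = 0.422773.
Q̄ = (S_0/π) × [bracket] = (589/π) × 0.422773 = 79.263 W/m².
Ratio Q̄_A / Q̄_B = 55.979 / 79.263 = 0.7062.

Q̄_A / Q̄_B ≈ 0.706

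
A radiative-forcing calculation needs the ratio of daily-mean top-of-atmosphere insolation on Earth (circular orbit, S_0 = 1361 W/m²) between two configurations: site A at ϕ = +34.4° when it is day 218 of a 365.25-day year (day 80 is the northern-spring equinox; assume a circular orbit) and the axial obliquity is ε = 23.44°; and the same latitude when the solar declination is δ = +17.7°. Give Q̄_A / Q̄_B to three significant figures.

— Configuration A (ϕ=+34.4°):
Solar longitude: L_s = 360° × (218 − 80)/365.25 = 136.016°.
sin δ = sin 23.44° × sin 136.016° = 0.27625, so δ = +16.036°.
cos h₀ = −tan(+34.4°) tan(+16.036°) = -0.1968, h₀ = 1.7689 rad.
Bracket: h₀ sin ϕ sin δ + cos ϕ cos δ sin h₀ = 1.7689×0.56497×0.27625 + 0.82511×0.96109×0.98044 = 0.276077 + 0.777494 = 1.053571.
Q̄ = (S_0/π) × [bracket] = (1361/π) × 1.053571 = 456.43 W/m².
— Configuration B (ϕ=+34.4°):
cos h₀ = −tan(+34.4°) tan(+17.700°) = -0.2185, h₀ = 1.7911 rad.
Bracket: h₀ sin ϕ sin δ + cos ϕ cos δ sin h₀ = 1.7911×0.56497×0.30403 + 0.82511×0.95266×0.97583 = 0.307653 + 0.767050 = 1.074703.
Q̄ = (S_0/π) × [bracket] = (1361/π) × 1.074703 = 465.58 W/m².
Ratio Q̄_A / Q̄_B = 456.43 / 465.58 = 0.9803.

Q̄_A / Q̄_B ≈ 0.980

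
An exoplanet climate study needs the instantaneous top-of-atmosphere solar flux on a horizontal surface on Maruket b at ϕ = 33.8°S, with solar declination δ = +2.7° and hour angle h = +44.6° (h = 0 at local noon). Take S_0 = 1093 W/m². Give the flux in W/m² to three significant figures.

617 W/m²

cos θ_z = sin ϕ sin δ + cos ϕ cos δ cos h = -0.026205 + 0.591026 = 0.564821.
Flux = S_0 · cos θ_z = 1093 × 0.564821 = 617.3 W/m².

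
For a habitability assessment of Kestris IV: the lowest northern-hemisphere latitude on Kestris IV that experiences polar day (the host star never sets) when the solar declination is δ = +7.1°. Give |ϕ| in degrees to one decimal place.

|ϕ| = 82.9°

Polar day requires cos h₀ = −tan ϕ tan δ ≤ −1, i.e. tan ϕ tan δ ≥ 1.
The boundary is |tan ϕ| · |tan δ| = 1, so |ϕ| = 90° − |δ| = 90° − 7.1° = 82.9° in the northern hemisphere.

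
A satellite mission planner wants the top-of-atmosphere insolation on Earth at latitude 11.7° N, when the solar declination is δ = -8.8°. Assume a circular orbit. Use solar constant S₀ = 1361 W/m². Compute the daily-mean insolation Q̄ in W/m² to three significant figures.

cos H₀ = −tan(+11.7°) tan(-8.800°) = 0.0321, H₀ = 1.5387 rad.
Bracket: H₀ sin φ sin δ + cos φ cos δ sin H₀ = 1.5387×0.20279×-0.15299 + 0.97922×0.98823×0.99949 = -0.047738 + 0.967201 = 0.919463.
Q̄ = (S₀/π) × [bracket] = (1361/π) × 0.919463 = 398.3 W/m².

Q̄ ≈ 398 W/m²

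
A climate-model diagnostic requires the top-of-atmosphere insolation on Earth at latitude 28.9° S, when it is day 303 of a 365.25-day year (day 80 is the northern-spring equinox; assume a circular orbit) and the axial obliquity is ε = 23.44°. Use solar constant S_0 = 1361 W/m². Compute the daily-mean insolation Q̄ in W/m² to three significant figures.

Q̄ ≈ 454 W/m²

Solar longitude: L_s = 360° × (303 − 80)/365.25 = 219.795°.
sin δ = sin 23.44° × sin 219.795° = -0.25460, so δ = -14.750°.
cos h₀ = −tan(-28.9°) tan(-14.750°) = -0.1453, h₀ = 1.7166 rad.
Bracket: h₀ sin ϕ sin δ + cos ϕ cos δ sin h₀ = 1.7166×-0.48328×-0.25460 + 0.87546×0.96705×0.98938 = 0.211216 + 0.837623 = 1.048839.
Q̄ = (S_0/π) × [bracket] = (1361/π) × 1.048839 = 454.4 W/m².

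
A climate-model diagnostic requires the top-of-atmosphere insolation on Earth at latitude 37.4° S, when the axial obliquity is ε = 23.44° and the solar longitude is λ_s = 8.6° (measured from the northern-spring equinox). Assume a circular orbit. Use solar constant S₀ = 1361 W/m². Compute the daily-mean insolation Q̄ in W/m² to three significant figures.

Q̄ ≈ 319 W/m²

Solar declination: sin δ = sin ε · sin λ_s = sin 23.44° × sin 8.6° = 0.05948, so δ = +3.410°.
cos H₀ = −tan(-37.4°) tan(+3.410°) = 0.0456, H₀ = 1.5252 rad.
Bracket: H₀ sin φ sin δ + cos φ cos δ sin H₀ = 1.5252×-0.60738×0.05948 + 0.79441×0.99823×0.99896 = -0.055101 + 0.792179 = 0.737078.
Q̄ = (S₀/π) × [bracket] = (1361/π) × 0.737078 = 319.3 W/m².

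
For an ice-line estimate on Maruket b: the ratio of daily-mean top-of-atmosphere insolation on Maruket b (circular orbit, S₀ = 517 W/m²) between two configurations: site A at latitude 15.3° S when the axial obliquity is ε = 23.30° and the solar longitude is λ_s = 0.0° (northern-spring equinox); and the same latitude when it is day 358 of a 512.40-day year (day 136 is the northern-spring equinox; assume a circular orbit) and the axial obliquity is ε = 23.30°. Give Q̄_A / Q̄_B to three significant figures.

— Configuration A (φ=-15.3°):
Solar declination: sin δ = sin ε · sin λ_s = sin 23.30° × sin 0.0° = 0.00000, so δ = +0.000°.
cos H₀ = −tan(-15.3°) tan(+0.000°) = 0.0000, H₀ = 1.5708 rad.
Bracket: H₀ sin φ sin δ + cos φ cos δ sin H₀ = 1.5708×-0.26387×0.00000 + 0.96456×1.00000×1.00000 = -0.000000 + 0.964560 = 0.964560.
Q̄ = (S₀/π) × [bracket] = (517/π) × 0.964560 = 158.73 W/m².
— Configuration B (φ=-15.3°):
Solar longitude: λ_s = 360° × (358 − 136)/512.40 = 155.972°.
sin δ = sin 23.30° × sin 155.972° = 0.16106, so δ = +9.268°.
cos H₀ = −tan(-15.3°) tan(+9.268°) = 0.0446, H₀ = 1.5261 rad.
Bracket: H₀ sin φ sin δ + cos φ cos δ sin H₀ = 1.5261×-0.26387×0.16106 + 0.96456×0.98694×0.99900 = -0.064858 + 0.951011 = 0.886153.
Q̄ = (S₀/π) × [bracket] = (517/π) × 0.886153 = 145.83 W/m².
Ratio Q̄_A / Q̄_B = 158.73 / 145.83 = 1.088.

Q̄_A / Q̄_B ≈ 1.09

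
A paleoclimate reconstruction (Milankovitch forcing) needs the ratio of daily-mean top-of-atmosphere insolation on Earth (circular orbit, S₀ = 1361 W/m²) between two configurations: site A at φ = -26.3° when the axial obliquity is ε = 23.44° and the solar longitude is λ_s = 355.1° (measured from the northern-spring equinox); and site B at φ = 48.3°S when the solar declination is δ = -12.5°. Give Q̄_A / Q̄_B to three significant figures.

Q̄_A / Q̄_B ≈ 0.996

— Configuration A (φ=-26.3°):
Solar declination: sin δ = sin ε · sin λ_s = sin 23.44° × sin 355.1° = -0.03398, so δ = -1.947°.
cos H₀ = −tan(-26.3°) tan(-1.947°) = -0.0168, H₀ = 1.5876 rad.
Bracket: H₀ sin φ sin δ + cos φ cos δ sin H₀ = 1.5876×-0.44307×-0.03398 + 0.89649×0.99942×0.99986 = 0.023902 + 0.895845 = 0.919747.
Q̄ = (S₀/π) × [bracket] = (1361/π) × 0.919747 = 398.45 W/m².
— Configuration B (φ=-48.3°):
cos H₀ = −tan(-48.3°) tan(-12.500°) = -0.2488, H₀ = 1.8223 rad.
Bracket: H₀ sin φ sin δ + cos φ cos δ sin H₀ = 1.8223×-0.74664×-0.21644 + 0.66523×0.97630×0.96855 = 0.294489 + 0.629038 = 0.923527.
Q̄ = (S₀/π) × [bracket] = (1361/π) × 0.923527 = 400.09 W/m².
Ratio Q̄_A / Q̄_B = 398.45 / 400.09 = 0.9959.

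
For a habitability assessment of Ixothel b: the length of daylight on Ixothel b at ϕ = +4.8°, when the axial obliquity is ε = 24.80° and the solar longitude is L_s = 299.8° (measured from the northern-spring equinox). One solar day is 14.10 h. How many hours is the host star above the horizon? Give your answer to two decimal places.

Solar declination: sin δ = sin ε · sin L_s = sin 24.80° × sin 299.8° = -0.36399, so δ = -21.345°.
cos h₀ = −tan ϕ · tan δ = −tan(+4.8°) × tan(-21.345°) = 0.0328, so h₀ = 1.5380 rad = 88.12°.
Daylight = 2h₀/(2π) × 14.10 h = (1.5380/π) × 14.10 = 6.90 h.

6.90 h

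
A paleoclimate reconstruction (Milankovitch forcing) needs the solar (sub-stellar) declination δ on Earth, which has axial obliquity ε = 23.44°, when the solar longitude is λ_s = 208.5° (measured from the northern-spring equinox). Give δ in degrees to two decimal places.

δ = -10.94°

sin δ = sin ε · sin λ_s = sin 23.44° × sin 208.5° = -0.189808.
δ = arcsin(-0.189808) = -10.94°.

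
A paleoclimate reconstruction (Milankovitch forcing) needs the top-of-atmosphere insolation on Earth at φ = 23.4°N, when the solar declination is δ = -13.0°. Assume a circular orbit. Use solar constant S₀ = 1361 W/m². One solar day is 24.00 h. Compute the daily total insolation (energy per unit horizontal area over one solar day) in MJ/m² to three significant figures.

28.4 MJ/m²

cos H₀ = −tan(+23.4°) tan(-13.000°) = 0.0999, H₀ = 1.4707 rad.
Bracket: H₀ sin φ sin δ + cos φ cos δ sin H₀ = 1.4707×0.39715×-0.22495 + 0.91775×0.97437×0.99500 = -0.131391 + 0.889757 = 0.758366.
Q̄ = (S₀/π) × [bracket] = (1361/π) × 0.758366 = 328.54 W/m².
Daily total = Q̄ × 24.00 h × 3600 s/h = 328.54 × 24.00 × 3600 / 10⁶ = 28.39 MJ/m².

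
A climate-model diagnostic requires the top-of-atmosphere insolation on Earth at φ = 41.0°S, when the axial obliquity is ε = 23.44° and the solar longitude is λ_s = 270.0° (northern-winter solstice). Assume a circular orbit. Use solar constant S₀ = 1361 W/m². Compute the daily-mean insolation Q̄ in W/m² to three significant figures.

Solar declination: sin δ = sin ε · sin λ_s = sin 23.44° × sin 270.0° = -0.39779, so δ = -23.440°.
cos H₀ = −tan(-41.0°) tan(-23.440°) = -0.3769, H₀ = 1.9572 rad.
Bracket: H₀ sin φ sin δ + cos φ cos δ sin H₀ = 1.9572×-0.65606×-0.39779 + 0.75471×0.91748×0.92626 = 0.510779 + 0.641371 = 1.152150.
Q̄ = (S₀/π) × [bracket] = (1361/π) × 1.152150 = 499.1 W/m².

Q̄ ≈ 499 W/m²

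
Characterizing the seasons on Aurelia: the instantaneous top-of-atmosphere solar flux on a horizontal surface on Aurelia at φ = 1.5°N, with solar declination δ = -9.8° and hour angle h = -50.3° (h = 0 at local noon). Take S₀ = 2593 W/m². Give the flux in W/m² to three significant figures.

1.62e+03 W/m²

cos θ_z = sin φ sin δ + cos φ cos δ cos h = -0.004456 + 0.629231 = 0.624775.
Flux = S₀ · cos θ_z = 2593 × 0.624775 = 1620 W/m².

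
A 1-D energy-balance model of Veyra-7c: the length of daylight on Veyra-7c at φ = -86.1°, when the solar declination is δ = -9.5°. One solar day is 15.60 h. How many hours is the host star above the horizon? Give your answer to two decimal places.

Sunrise equation: cos H₀ = −tan φ · tan δ = -2.4547 ≤ −1, so the host star never sets (polar day) and H₀ = π.
Daylight = 2H₀/(2π) × 15.60 h = (3.1416/π) × 15.60 = 15.60 h.

15.60 h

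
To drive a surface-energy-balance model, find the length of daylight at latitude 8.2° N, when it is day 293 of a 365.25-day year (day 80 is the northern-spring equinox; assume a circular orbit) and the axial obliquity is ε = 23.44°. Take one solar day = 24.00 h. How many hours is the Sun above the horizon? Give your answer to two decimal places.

Solar longitude: λ_s = 360° × (293 − 80)/365.25 = 209.938°.
sin δ = sin 23.44° × sin 209.938° = -0.19852, so δ = -11.451°.
cos H₀ = −tan φ · tan δ = −tan(+8.2°) × tan(-11.451°) = 0.0292, so H₀ = 1.5416 rad = 88.33°.
Daylight = 2H₀/(2π) × 24.00 h = (1.5416/π) × 24.00 = 11.78 h.

11.78 h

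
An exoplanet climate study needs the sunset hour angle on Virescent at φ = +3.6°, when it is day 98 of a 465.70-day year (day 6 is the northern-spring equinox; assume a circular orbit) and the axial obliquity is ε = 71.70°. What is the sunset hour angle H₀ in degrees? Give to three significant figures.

H₀ = 97.4°

Solar longitude: λ_s = 360° × (98 − 6)/465.70 = 71.119°.
sin δ = sin 71.70° × sin 71.119° = 0.89834, so δ = +63.940°.
cos H₀ = −tan φ · tan δ = −tan(+3.6°) × tan(+63.940°) = -0.1287, so H₀ = 1.6998 rad = 97.39°.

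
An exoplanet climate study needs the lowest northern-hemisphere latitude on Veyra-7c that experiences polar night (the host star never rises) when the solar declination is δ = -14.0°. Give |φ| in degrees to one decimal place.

Polar night requires cos H₀ = −tan φ tan δ ≥ 1, i.e. tan φ tan δ ≤ −1.
The boundary is |tan φ| · |tan δ| = 1, so |φ| = 90° − |δ| = 90° − 14.0° = 76.0° in the northern hemisphere.

|φ| = 76.0°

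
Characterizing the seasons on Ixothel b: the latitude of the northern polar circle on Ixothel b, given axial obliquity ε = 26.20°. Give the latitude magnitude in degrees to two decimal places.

The polar circle is the lowest latitude that experiences at least one full rotation of continuous daylight at the northern-summer solstice; it lies at |ϕ| = 90° − ε = 90° − 26.20° = 63.80°.

63.80°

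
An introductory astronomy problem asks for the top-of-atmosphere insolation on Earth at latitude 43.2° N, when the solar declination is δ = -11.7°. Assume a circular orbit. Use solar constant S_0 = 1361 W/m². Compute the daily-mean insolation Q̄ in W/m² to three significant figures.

cos h₀ = −tan(+43.2°) tan(-11.700°) = 0.1945, h₀ = 1.3751 rad.
Bracket: h₀ sin ϕ sin δ + cos ϕ cos δ sin h₀ = 1.3751×0.68455×-0.20279 + 0.72897×0.97922×0.98091 = -0.190891 + 0.700195 = 0.509304.
Q̄ = (S_0/π) × [bracket] = (1361/π) × 0.509304 = 220.6 W/m².

Q̄ ≈ 221 W/m²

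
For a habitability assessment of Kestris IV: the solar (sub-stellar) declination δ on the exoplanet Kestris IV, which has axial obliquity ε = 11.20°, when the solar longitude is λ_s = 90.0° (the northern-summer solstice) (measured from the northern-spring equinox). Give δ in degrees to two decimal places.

sin δ = sin ε · sin λ_s = sin 11.20° × sin 90.0° = 0.194234.
δ = arcsin(0.194234) = +11.20°.

δ = +11.20°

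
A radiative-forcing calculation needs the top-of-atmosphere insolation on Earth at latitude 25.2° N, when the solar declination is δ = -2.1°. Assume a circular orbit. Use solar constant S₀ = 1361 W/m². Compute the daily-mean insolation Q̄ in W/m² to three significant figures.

cos H₀ = −tan(+25.2°) tan(-2.100°) = 0.0173, H₀ = 1.5535 rad.
Bracket: H₀ sin φ sin δ + cos φ cos δ sin H₀ = 1.5535×0.42578×-0.03664 + 0.90483×0.99933×0.99985 = -0.024235 + 0.904088 = 0.879853.
Q̄ = (S₀/π) × [bracket] = (1361/π) × 0.879853 = 381.2 W/m².

Q̄ ≈ 381 W/m²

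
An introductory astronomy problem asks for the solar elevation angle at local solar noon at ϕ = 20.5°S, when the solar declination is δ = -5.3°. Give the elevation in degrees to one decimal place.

At local noon the hour angle is zero, so the zenith angle equals |ϕ − δ| = |-20.5° − (-5.300°)| = 15.200°.
Elevation = 90° − 15.200° = 74.8°.

74.8°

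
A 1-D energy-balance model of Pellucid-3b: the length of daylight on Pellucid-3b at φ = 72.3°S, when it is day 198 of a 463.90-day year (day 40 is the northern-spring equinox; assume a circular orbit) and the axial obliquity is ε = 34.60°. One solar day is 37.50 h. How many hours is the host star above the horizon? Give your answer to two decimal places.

Solar longitude: λ_s = 360° × (198 − 40)/463.90 = 122.613°.
sin δ = sin 34.60° × sin 122.613° = 0.47831, so δ = +28.575°.
cos H₀ = −tan φ · tan δ = 1.7066 ≥ 1, so the host star never rises (polar night) and H₀ = 0.
Daylight = 2H₀/(2π) × 37.50 h = (0.0000/π) × 37.50 = 0.00 h.

0.00 h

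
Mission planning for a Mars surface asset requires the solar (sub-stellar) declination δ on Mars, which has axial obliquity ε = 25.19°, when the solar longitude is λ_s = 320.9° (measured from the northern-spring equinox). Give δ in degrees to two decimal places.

δ = -15.57°

sin δ = sin ε · sin λ_s = sin 25.19° × sin 320.9° = -0.268429.
δ = arcsin(-0.268429) = -15.57°.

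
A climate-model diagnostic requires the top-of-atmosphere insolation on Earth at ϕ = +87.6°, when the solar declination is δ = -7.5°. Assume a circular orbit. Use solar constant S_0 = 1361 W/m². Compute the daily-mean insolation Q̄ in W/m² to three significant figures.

cos h₀ = −tan(+87.6°) tan(-7.500°) = 3.1411 ≥ 1 ⇒ polar night, h₀ = 0 and Q̄ = 0.

Q̄ ≈ 0.00 W/m²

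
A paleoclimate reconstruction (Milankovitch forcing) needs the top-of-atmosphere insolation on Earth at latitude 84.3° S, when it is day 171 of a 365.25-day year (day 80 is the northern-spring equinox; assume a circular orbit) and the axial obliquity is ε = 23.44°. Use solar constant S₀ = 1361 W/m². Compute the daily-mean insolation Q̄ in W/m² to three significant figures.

Solar longitude: λ_s = 360° × (171 − 80)/365.25 = 89.692°.
sin δ = sin 23.44° × sin 89.692° = 0.39778, so δ = +23.440°.
cos H₀ = −tan(-84.3°) tan(+23.440°) = 4.3437 ≥ 1 ⇒ polar night, H₀ = 0 and Q̄ = 0.

Q̄ ≈ 0.00 W/m²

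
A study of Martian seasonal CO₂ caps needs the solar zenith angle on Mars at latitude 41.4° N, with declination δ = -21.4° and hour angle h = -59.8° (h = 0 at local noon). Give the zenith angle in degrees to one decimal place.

θ_z = 83.7°

cos θ_z = sin φ sin δ + cos φ cos δ cos h = -0.241297 + 0.351307 = 0.110010.
θ_z = arccos(0.110010) = 83.7°.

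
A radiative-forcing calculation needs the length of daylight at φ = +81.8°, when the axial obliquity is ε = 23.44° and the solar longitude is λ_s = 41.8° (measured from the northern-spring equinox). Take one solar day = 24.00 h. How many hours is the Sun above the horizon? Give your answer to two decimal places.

Solar declination: sin δ = sin ε · sin λ_s = sin 23.44° × sin 41.8° = 0.26514, so δ = +15.375°.
Sunrise equation: cos H₀ = −tan φ · tan δ = -1.9082 ≤ −1, so the Sun never sets (polar day) and H₀ = π.
Daylight = 2H₀/(2π) × 24.00 h = (3.1416/π) × 24.00 = 24.00 h.

24.00 h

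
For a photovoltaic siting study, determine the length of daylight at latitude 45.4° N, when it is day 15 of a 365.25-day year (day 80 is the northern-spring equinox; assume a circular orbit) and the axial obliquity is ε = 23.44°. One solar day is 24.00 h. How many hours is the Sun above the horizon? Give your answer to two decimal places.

8.95 h

Solar longitude: λ_s = 360° × (15 − 80)/365.25 = -64.066°, i.e. -64.066° + 360° = 295.934°.
sin δ = sin 23.44° × sin 295.934° = -0.35773, so δ = -20.961°.
cos H₀ = −tan φ · tan δ = −tan(+45.4°) × tan(-20.961°) = 0.3885, so H₀ = 1.1718 rad = 67.14°.
Daylight = 2H₀/(2π) × 24.00 h = (1.1718/π) × 24.00 = 8.95 h.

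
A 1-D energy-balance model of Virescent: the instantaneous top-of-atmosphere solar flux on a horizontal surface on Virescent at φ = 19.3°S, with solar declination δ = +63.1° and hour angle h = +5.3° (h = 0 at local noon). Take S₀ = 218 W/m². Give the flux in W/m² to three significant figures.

cos θ_z = sin φ sin δ + cos φ cos δ cos h = -0.294752 + 0.425183 = 0.130431.
Flux = S₀ · cos θ_z = 218 × 0.130431 = 28.43 W/m².

28.4 W/m²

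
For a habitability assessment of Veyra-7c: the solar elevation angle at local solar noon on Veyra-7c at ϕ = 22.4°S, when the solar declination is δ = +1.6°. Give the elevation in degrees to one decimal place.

At local noon the hour angle is zero, so the zenith angle equals |ϕ − δ| = |-22.4° − (+1.600°)| = 24.000°.
Elevation = 90° − 24.000° = 66.0°.

66.0°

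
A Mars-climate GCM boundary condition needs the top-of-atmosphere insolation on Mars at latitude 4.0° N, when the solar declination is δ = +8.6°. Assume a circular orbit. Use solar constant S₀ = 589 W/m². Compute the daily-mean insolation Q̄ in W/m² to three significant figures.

Q̄ ≈ 188 W/m²

cos H₀ = −tan(+4.0°) tan(+8.600°) = -0.0106, H₀ = 1.5814 rad.
Bracket: H₀ sin φ sin δ + cos φ cos δ sin H₀ = 1.5814×0.06976×0.14954 + 0.99756×0.98876×0.99994 = 0.016497 + 0.986288 = 1.002785.
Q̄ = (S₀/π) × [bracket] = (589/π) × 1.002785 = 188.0 W/m².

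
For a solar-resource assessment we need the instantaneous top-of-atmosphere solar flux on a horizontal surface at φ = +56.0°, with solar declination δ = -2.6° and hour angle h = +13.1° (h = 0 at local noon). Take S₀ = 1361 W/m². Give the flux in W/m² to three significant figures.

689 W/m²

cos θ_z = sin φ sin δ + cos φ cos δ cos h = -0.037608 + 0.544080 = 0.506472.
Flux = S₀ · cos θ_z = 1361 × 0.506472 = 689.3 W/m².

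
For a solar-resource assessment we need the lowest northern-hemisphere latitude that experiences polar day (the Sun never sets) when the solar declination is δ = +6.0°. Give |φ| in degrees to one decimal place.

Polar day requires cos H₀ = −tan φ tan δ ≤ −1, i.e. tan φ tan δ ≥ 1.
The boundary is |tan φ| · |tan δ| = 1, so |φ| = 90° − |δ| = 90° − 6.0° = 84.0° in the northern hemisphere.

|φ| = 84.0°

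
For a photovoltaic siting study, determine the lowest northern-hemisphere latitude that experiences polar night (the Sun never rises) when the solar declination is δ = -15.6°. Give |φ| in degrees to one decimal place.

Polar night requires cos H₀ = −tan φ tan δ ≥ 1, i.e. tan φ tan δ ≤ −1.
The boundary is |tan φ| · |tan δ| = 1, so |φ| = 90° − |δ| = 90° − 15.6° = 74.4° in the northern hemisphere.

|φ| = 74.4°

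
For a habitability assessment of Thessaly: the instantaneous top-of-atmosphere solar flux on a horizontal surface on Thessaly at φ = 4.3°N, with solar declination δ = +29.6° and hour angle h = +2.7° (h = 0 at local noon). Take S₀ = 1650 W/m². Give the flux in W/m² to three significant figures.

1.49e+03 W/m²

cos θ_z = sin φ sin δ + cos φ cos δ cos h = 0.037035 + 0.866085 = 0.903120.
Flux = S₀ · cos θ_z = 1650 × 0.903120 = 1490 W/m².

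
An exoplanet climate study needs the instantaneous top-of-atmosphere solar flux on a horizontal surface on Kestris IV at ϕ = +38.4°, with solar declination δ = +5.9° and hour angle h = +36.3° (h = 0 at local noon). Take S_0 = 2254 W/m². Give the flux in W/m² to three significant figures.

cos θ_z = sin ϕ sin δ + cos ϕ cos δ cos h = 0.063849 + 0.628255 = 0.692104.
Flux = S_0 · cos θ_z = 2254 × 0.692104 = 1560 W/m².

1.56e+03 W/m²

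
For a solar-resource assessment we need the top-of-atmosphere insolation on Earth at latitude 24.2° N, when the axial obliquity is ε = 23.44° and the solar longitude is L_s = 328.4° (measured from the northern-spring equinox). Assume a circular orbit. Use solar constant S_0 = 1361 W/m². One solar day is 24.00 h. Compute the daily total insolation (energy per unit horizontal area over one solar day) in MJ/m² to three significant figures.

28.5 MJ/m²

Solar declination: sin δ = sin ε · sin L_s = sin 23.44° × sin 328.4° = -0.20844, so δ = -12.031°.
cos h₀ = −tan(+24.2°) tan(-12.031°) = 0.0958, h₀ = 1.4749 rad.
Bracket: h₀ sin ϕ sin δ + cos ϕ cos δ sin h₀ = 1.4749×0.40992×-0.20844 + 0.91212×0.97804×0.99540 = -0.126021 + 0.887986 = 0.761965.
Q̄ = (S_0/π) × [bracket] = (1361/π) × 0.761965 = 330.10 W/m².
Daily total = Q̄ × 24.00 h × 3600 s/h = 330.10 × 24.00 × 3600 / 10⁶ = 28.52 MJ/m².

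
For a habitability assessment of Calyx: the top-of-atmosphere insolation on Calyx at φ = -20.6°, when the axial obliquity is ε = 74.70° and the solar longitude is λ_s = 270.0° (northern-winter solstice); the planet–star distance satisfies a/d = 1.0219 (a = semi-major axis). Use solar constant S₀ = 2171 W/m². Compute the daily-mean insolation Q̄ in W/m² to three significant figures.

Solar declination: sin δ = sin ε · sin λ_s = sin 74.70° × sin 270.0° = -0.96456, so δ = -74.700°.
cos H₀ = −tan(-20.6°) tan(-74.700°) = -1.3740 ≤ −1 ⇒ polar day, H₀ = π.
Bracket: H₀ sin φ sin δ + cos φ cos δ sin H₀ = 3.1416×-0.35184×-0.96456 + 0.93606×0.26387×0.00000 = 1.066167 + 0.000000 = 1.066167.
Inverse-square distance factor (a/d)² = 1.0219² = 1.044280.
Q̄ = (S₀/π) × 1.044280 × [bracket] = (2171/π) × 1.044280 × 1.066167 = 769.4 W/m².

Q̄ ≈ 769 W/m²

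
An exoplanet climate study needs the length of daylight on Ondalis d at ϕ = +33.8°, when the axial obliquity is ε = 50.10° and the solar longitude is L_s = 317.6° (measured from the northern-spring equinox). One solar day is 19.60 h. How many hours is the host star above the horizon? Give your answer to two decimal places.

7.20 h

Solar declination: sin δ = sin ε · sin L_s = sin 50.10° × sin 317.6° = -0.51730, so δ = -31.151°.
cos h₀ = −tan ϕ · tan δ = −tan(+33.8°) × tan(-31.151°) = 0.4047, so h₀ = 1.1542 rad = 66.13°.
Daylight = 2h₀/(2π) × 19.60 h = (1.1542/π) × 19.60 = 7.20 h.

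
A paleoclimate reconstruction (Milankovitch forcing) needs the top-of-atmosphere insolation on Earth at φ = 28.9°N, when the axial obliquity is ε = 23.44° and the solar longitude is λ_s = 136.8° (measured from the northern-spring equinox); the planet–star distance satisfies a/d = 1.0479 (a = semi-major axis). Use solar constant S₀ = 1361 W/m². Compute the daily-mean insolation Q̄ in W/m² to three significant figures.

Solar declination: sin δ = sin ε · sin λ_s = sin 23.44° × sin 136.8° = 0.27230, so δ = +15.801°.
cos H₀ = −tan(+28.9°) tan(+15.801°) = -0.1562, H₀ = 1.7277 rad.
Bracket: H₀ sin φ sin δ + cos φ cos δ sin H₀ = 1.7277×0.48328×0.27230 + 0.87546×0.96221×0.98772 = 0.227360 + 0.832032 = 1.059392.
Inverse-square distance factor (a/d)² = 1.0479² = 1.098094.
Q̄ = (S₀/π) × 1.098094 × [bracket] = (1361/π) × 1.098094 × 1.059392 = 504.0 W/m².

Q̄ ≈ 504 W/m²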